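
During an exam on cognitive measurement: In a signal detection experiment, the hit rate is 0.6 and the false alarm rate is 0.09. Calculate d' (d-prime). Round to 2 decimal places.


d' = z(HR) - z(FAR)
z(0.6) = 0.2533
z(0.09) = -1.3408
d' = 0.2533 - -1.3408
= 1.59


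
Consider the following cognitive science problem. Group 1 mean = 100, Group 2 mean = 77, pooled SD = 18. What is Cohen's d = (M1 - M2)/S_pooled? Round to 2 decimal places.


Cohen's d = (M1 - M2) / S_pooled
= (100 - 77) / 18
= 23 / 18
= 1.28


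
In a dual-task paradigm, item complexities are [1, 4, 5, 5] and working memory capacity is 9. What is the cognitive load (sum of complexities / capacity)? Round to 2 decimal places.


Total complexity = 1 + 4 + 5 + 5 = 15
Load = total / capacity = 15 / 9
= 1.67


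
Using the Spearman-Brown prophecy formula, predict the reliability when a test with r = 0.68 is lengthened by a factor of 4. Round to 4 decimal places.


r_new = n*r / (1 + (n-1)*r)
Numerator = 4 * 0.68 = 2.72
Denominator = 1 + 3 * 0.68 = 3.04
r_new = 2.72 / 3.04
= 0.8947


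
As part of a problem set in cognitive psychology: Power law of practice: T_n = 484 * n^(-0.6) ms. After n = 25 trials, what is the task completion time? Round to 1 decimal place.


T_n = 484 * 25^(-0.6)
25^(-0.6) = 0.144956
T_n = 484 * 0.144956
= 70.2 ms


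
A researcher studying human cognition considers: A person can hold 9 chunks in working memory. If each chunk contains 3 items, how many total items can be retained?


Total items = chunks * items_per_chunk
= 9 * 3
= 27


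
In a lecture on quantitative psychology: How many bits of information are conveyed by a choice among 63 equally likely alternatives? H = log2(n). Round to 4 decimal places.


H = log2(n)
H = log2(63)
= 5.9773


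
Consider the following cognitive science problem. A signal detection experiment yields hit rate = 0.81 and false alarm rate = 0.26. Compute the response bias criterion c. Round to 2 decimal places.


c = -0.5 * (z(HR) + z(FAR))
z(0.81) = 0.8779
z(0.26) = -0.6433
c = -0.5 * (0.8779 + -0.6433)
= -0.5 * 0.2346
= -0.12


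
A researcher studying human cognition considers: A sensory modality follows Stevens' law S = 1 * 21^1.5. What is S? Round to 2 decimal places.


S = 1 * 21^1.5
21^1.5 = 96.2341
S = 1 * 96.2341
= 96.23


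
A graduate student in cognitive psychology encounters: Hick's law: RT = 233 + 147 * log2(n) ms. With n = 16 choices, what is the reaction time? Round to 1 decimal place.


RT = 233 + 147 * log2(16)
log2(16) = 4.0
RT = 233 + 147 * 4.0
= 233 + 588.0
= 821.0 ms


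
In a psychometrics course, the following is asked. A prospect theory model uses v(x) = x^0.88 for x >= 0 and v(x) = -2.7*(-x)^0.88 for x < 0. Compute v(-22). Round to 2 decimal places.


Since x = -22 < 0, use v(x) = -lambda*(-x)^alpha
(-x) = 22
22^0.88 = 15.1821
v(-22) = -2.7 * 15.1821
= -40.99


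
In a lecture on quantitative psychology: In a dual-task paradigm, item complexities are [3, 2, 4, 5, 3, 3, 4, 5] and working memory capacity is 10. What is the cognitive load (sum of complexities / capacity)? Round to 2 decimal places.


Total complexity = 3 + 2 + 4 + 5 + 3 + 3 + 4 + 5 = 29
Load = total / capacity = 29 / 10
= 2.90


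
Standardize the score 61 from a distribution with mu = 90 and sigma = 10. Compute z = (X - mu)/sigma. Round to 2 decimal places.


z = (X - mu) / sigma
= (61 - 90) / 10
= -29 / 10
= -2.90


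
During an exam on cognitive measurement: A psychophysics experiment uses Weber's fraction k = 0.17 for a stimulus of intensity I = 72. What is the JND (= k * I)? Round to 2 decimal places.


JND = k * I
JND = 0.17 * 72
= 12.24


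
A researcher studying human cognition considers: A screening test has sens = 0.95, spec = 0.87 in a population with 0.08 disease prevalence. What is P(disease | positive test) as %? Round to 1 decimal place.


PPV = (sens * prev) / (sens * prev + (1-spec) * (1-prev))
Numerator = 0.95 * 0.08 = 0.076
P(positive and no disease) = (1 - spec) * (1 - prev) = (1 - 0.87) * (1 - 0.08) = 0.1196
Denominator = 0.076 + 0.1196 = 0.1956
PPV = 0.076 / 0.1956 = 0.388548
As percentage = 38.9


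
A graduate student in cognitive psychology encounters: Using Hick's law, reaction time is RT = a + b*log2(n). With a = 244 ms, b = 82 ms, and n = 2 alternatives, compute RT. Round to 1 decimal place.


RT = 244 + 82 * log2(2)
log2(2) = 1.0
RT = 244 + 82 * 1.0
= 244 + 82.0
= 326.0 ms


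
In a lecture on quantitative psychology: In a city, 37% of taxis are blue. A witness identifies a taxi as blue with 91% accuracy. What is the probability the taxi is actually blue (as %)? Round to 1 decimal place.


P(blue | says blue) = P(says blue | blue)*P(blue) / [P(says blue | blue)*P(blue) + P(says blue | not blue)*P(not blue)]
Numerator = 0.91 * 0.37 = 0.3367
False identification = 0.09 * 0.63 = 0.0567
P = 0.3367 / (0.3367 + 0.0567)
= 0.3367 / 0.3934
As percentage = 85.6


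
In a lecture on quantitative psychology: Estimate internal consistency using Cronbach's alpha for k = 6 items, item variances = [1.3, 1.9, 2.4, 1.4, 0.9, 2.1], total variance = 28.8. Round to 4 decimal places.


alpha = (k/(k-1)) * (1 - sum(s_i^2)/s_total^2)
sum(item variances) = 10.0
k/(k-1) = 6/5 = 1.2
1 - 10.0/28.8 = 1 - 0.347222 = 0.652778
alpha = 1.2 * 0.652778
= 0.7833


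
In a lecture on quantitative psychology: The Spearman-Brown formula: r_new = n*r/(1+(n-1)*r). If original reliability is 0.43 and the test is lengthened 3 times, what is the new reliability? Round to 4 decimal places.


r_new = n*r / (1 + (n-1)*r)
Numerator = 3 * 0.43 = 1.29
Denominator = 1 + 2 * 0.43 = 1.86
r_new = 1.29 / 1.86
= 0.6935


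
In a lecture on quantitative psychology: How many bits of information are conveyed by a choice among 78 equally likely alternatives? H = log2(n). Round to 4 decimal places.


H = log2(n)
H = log2(78)
= 6.2854


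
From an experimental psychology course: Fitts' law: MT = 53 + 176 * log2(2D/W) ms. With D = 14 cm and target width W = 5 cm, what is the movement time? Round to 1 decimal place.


MT = 53 + 176 * log2(2*14/5)
2D/W = 5.6
log2(5.6) = 2.4854
MT = 53 + 176 * 2.4854
= 490.4 ms


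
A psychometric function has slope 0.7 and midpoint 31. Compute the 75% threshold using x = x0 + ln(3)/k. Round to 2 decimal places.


At P = 0.75: 0.75 = 1/(1 + e^(-k*(x-x0)))
Solving: e^(-k*(x-x0)) = 1/3
x = x0 + ln(3)/k
ln(3) = 1.0986
x = 31 + 1.0986/0.7
= 31 + 1.5694
= 32.57


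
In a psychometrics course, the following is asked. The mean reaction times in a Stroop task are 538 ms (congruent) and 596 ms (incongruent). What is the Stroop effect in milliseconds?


Stroop effect = RT(incongruent) - RT(congruent)
= 596 - 538
= 58 ms


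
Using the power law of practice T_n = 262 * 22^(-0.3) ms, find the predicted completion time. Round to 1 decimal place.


T_n = 262 * 22^(-0.3)
22^(-0.3) = 0.395615
T_n = 262 * 0.395615
= 103.7 ms


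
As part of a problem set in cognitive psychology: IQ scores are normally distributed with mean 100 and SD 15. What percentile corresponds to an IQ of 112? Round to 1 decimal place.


z = (IQ - mean) / SD
z = (112 - 100) / 15 = 0.8
Percentile = Phi(0.8) * 100
Phi(0.8) = 0.788145
= 78.8


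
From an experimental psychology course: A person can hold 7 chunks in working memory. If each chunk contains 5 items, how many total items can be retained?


Total items = chunks * items_per_chunk
= 7 * 5
= 35


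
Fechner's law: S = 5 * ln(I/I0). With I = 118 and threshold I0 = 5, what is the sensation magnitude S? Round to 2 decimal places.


S = 5 * ln(118/5)
I/I0 = 23.6
ln(23.6) = 3.1612
S = 5 * 3.1612
= 15.81


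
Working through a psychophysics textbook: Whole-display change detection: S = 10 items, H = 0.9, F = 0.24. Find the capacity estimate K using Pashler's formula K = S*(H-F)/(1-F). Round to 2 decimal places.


K = S * (H - F) / (1 - F)
H - F = 0.66
1 - F = 0.76
K = 10 * 0.66 / 0.76
= 8.68


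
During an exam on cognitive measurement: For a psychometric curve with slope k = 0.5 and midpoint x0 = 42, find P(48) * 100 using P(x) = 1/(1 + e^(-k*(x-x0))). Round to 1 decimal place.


P(x) = 1/(1 + e^(-0.5*(48 - 42)))
Exponent = -0.5 * 6 = -3.0
e^(-3.0) = 0.049787
P = 1/(1 + 0.049787) = 0.952574
Percentage = 95.3


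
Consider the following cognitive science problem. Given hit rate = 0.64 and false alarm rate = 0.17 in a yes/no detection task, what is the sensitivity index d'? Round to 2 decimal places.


d' = z(HR) - z(FAR)
z(0.64) = 0.3585
z(0.17) = -0.9542
d' = 0.3585 - -0.9542
= 1.31


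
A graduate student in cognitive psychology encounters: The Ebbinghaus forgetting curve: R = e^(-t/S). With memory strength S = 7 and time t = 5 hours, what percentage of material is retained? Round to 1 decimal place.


R = e^(-t/S)
-t/S = -5/7 = -0.714286
R = e^(-0.714286) = 0.489542
Percentage = 0.489542 * 100
= 49.0


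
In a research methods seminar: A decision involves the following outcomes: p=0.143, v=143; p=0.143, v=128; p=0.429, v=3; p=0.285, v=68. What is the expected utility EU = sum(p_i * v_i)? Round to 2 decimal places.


EU = sum(p_i * v_i)
0.143 * 143 = 20.449
0.143 * 128 = 18.304
0.429 * 3 = 1.287
0.285 * 68 = 19.38
EU = 20.449 + 18.304 + 1.287 + 19.38
= 59.42


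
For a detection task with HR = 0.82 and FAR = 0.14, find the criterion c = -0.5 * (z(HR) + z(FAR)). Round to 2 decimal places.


c = -0.5 * (z(HR) + z(FAR))
z(0.82) = 0.9154
z(0.14) = -1.0803
c = -0.5 * (0.9154 + -1.0803)
= -0.5 * -0.1649
= 0.08


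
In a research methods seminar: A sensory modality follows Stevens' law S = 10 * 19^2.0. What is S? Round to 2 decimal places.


S = 10 * 19^2.0
19^2.0 = 361.0
S = 10 * 361.0
= 3610.00


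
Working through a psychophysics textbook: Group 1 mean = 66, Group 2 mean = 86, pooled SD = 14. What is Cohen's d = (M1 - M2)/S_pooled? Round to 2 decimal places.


Cohen's d = (M1 - M2) / S_pooled
= (66 - 86) / 14
= -20 / 14
= -1.43


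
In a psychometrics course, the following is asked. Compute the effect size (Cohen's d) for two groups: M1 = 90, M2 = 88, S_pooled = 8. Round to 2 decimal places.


Cohen's d = (M1 - M2) / S_pooled
= (90 - 88) / 8
= 2 / 8
= 0.25


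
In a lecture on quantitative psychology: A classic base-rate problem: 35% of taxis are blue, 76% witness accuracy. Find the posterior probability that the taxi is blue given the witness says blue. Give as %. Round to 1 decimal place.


P(blue | says blue) = P(says blue | blue)*P(blue) / [P(says blue | blue)*P(blue) + P(says blue | not blue)*P(not blue)]
Numerator = 0.76 * 0.35 = 0.266
False identification = 0.24 * 0.65 = 0.156
P = 0.266 / (0.266 + 0.156)
= 0.266 / 0.422
As percentage = 63.0


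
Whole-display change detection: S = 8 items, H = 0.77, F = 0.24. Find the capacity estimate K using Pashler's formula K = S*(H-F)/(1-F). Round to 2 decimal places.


K = S * (H - F) / (1 - F)
H - F = 0.53
1 - F = 0.76
K = 8 * 0.53 / 0.76
= 5.58


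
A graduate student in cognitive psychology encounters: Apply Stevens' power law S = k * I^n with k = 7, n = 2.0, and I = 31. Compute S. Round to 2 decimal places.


S = 7 * 31^2.0
31^2.0 = 961.0
S = 7 * 961.0
= 6727.00


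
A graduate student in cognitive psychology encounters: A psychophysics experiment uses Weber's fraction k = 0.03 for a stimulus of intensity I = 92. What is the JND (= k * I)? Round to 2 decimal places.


JND = k * I
JND = 0.03 * 92
= 2.76


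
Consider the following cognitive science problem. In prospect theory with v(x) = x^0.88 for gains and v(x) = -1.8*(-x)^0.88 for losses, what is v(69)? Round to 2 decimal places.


Since x = 69 >= 0, use v(x) = x^0.88
69^0.88 = 41.5133
v(69) = 41.51


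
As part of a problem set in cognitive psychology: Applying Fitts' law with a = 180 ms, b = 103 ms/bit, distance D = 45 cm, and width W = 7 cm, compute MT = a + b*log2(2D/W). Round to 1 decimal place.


MT = 180 + 103 * log2(2*45/7)
2D/W = 12.857143
log2(12.857143) = 3.6845
MT = 180 + 103 * 3.6845
= 559.5 ms


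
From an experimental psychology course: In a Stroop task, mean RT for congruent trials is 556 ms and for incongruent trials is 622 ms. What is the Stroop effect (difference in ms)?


Stroop effect = RT(incongruent) - RT(congruent)
= 622 - 556
= 66 ms


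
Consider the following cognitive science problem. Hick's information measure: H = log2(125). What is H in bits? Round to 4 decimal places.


H = log2(n)
H = log2(125)
= 6.9658


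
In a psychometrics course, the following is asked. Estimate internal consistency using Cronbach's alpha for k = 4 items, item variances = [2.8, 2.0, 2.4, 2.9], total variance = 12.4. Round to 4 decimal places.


alpha = (k/(k-1)) * (1 - sum(s_i^2)/s_total^2)
sum(item variances) = 10.1
k/(k-1) = 4/3 = 1.333333
1 - 10.1/12.4 = 1 - 0.814516 = 0.185484
alpha = 1.333333 * 0.185484
= 0.2473


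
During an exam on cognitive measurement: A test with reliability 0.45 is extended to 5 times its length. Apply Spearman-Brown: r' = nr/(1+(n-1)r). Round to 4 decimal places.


r_new = n*r / (1 + (n-1)*r)
Numerator = 5 * 0.45 = 2.25
Denominator = 1 + 4 * 0.45 = 2.8
r_new = 2.25 / 2.8
= 0.8036


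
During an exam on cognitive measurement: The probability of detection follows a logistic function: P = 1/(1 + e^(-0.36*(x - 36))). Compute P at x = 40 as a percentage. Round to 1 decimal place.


P(x) = 1/(1 + e^(-0.36*(40 - 36)))
Exponent = -0.36 * 4 = -1.44
e^(-1.44) = 0.236928
P = 1/(1 + 0.236928) = 0.808454
Percentage = 80.8


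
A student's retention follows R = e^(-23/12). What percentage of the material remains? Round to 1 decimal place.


R = e^(-t/S)
-t/S = -23/12 = -1.916667
R = e^(-1.916667) = 0.147096
Percentage = 0.147096 * 100
= 14.7


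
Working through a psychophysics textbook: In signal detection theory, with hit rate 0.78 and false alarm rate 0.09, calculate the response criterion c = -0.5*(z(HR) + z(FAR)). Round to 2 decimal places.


c = -0.5 * (z(HR) + z(FAR))
z(0.78) = 0.7722
z(0.09) = -1.3408
c = -0.5 * (0.7722 + -1.3408)
= -0.5 * -0.5686
= 0.28


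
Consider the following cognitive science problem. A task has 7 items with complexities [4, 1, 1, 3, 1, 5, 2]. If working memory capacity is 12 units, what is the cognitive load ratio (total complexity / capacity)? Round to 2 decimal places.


Total complexity = 4 + 1 + 1 + 3 + 1 + 5 + 2 = 17
Load = total / capacity = 17 / 12
= 1.42


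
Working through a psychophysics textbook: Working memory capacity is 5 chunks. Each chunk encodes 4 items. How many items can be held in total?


Total items = chunks * items_per_chunk
= 5 * 4
= 20


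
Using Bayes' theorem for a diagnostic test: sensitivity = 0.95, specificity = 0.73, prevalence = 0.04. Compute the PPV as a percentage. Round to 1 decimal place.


PPV = (sens * prev) / (sens * prev + (1-spec) * (1-prev))
Numerator = 0.95 * 0.04 = 0.038
P(positive and no disease) = (1 - spec) * (1 - prev) = (1 - 0.73) * (1 - 0.04) = 0.2592
Denominator = 0.038 + 0.2592 = 0.2972
PPV = 0.038 / 0.2972 = 0.12786
As percentage = 12.8


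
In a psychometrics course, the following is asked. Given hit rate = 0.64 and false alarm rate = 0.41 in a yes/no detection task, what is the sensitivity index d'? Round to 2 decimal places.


d' = z(HR) - z(FAR)
z(0.64) = 0.3585
z(0.41) = -0.2275
d' = 0.3585 - -0.2275
= 0.59


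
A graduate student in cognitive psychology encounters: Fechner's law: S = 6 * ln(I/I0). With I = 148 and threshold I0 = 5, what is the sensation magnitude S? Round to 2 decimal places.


S = 6 * ln(148/5)
I/I0 = 29.6
ln(29.6) = 3.3878
S = 6 * 3.3878
= 20.33


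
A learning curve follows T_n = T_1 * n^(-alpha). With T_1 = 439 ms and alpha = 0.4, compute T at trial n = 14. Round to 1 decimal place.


T_n = 439 * 14^(-0.4)
14^(-0.4) = 0.347976
T_n = 439 * 0.347976
= 152.8 ms


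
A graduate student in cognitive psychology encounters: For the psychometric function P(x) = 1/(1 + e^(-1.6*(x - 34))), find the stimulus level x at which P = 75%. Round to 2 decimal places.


At P = 0.75: 0.75 = 1/(1 + e^(-k*(x-x0)))
Solving: e^(-k*(x-x0)) = 1/3
x = x0 + ln(3)/k
ln(3) = 1.0986
x = 34 + 1.0986/1.6
= 34 + 0.6866
= 34.69


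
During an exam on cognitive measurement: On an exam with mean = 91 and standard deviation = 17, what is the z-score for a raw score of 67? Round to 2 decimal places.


z = (X - mu) / sigma
= (67 - 91) / 17
= -24 / 17
= -1.41


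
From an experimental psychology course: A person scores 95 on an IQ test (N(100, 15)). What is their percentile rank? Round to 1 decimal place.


z = (IQ - mean) / SD
z = (95 - 100) / 15 = -0.3333
Percentile = Phi(-0.3333) * 100
Phi(-0.3333) = 0.369454
= 36.9


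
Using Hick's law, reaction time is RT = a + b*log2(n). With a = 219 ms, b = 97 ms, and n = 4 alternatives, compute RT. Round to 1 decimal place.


RT = 219 + 97 * log2(4)
log2(4) = 2.0
RT = 219 + 97 * 2.0
= 219 + 194.0
= 413.0 ms


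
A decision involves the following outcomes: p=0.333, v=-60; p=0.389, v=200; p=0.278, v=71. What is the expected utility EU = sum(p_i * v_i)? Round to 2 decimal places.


EU = sum(p_i * v_i)
0.333 * -60 = -19.98
0.389 * 200 = 77.8
0.278 * 71 = 19.738
EU = -19.98 + 77.8 + 19.738
= 77.56


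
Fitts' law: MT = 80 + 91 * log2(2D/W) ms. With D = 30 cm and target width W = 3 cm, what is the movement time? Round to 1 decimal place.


MT = 80 + 91 * log2(2*30/3)
2D/W = 20.0
log2(20.0) = 4.3219
MT = 80 + 91 * 4.3219
= 473.3 ms


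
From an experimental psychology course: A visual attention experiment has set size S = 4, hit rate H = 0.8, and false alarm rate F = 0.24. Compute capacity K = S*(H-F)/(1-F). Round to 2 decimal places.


K = S * (H - F) / (1 - F)
H - F = 0.56
1 - F = 0.76
K = 4 * 0.56 / 0.76
= 2.95


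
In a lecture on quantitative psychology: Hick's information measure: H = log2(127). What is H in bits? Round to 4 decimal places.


H = log2(n)
H = log2(127)
= 6.9887


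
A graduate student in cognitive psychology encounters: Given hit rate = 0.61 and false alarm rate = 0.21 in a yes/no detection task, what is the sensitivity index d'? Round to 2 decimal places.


d' = z(HR) - z(FAR)
z(0.61) = 0.2793
z(0.21) = -0.8064
d' = 0.2793 - -0.8064
= 1.09


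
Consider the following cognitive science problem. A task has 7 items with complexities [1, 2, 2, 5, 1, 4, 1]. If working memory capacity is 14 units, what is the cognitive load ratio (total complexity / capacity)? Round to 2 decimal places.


Total complexity = 1 + 2 + 2 + 5 + 1 + 4 + 1 = 16
Load = total / capacity = 16 / 14
= 1.14


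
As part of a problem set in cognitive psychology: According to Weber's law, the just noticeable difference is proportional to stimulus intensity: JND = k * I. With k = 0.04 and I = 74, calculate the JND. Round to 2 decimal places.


JND = k * I
JND = 0.04 * 74
= 2.96


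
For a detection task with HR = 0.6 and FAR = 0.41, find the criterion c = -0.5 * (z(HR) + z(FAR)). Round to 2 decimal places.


c = -0.5 * (z(HR) + z(FAR))
z(0.6) = 0.2533
z(0.41) = -0.2275
c = -0.5 * (0.2533 + -0.2275)
= -0.5 * 0.0258
= -0.01


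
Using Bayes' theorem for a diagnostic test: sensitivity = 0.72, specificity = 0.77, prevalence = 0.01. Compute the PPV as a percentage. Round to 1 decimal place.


PPV = (sens * prev) / (sens * prev + (1-spec) * (1-prev))
Numerator = 0.72 * 0.01 = 0.0072
P(positive and no disease) = (1 - spec) * (1 - prev) = (1 - 0.77) * (1 - 0.01) = 0.2277
Denominator = 0.0072 + 0.2277 = 0.2349
PPV = 0.0072 / 0.2349 = 0.030651
As percentage = 3.1


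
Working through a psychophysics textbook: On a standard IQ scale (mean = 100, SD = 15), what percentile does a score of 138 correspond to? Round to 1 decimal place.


z = (IQ - mean) / SD
z = (138 - 100) / 15 = 2.5333
Percentile = Phi(2.5333) * 100
Phi(2.5333) = 0.99435
= 99.4


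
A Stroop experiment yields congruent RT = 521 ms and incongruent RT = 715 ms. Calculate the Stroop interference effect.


Stroop effect = RT(incongruent) - RT(congruent)
= 715 - 521
= 194 ms


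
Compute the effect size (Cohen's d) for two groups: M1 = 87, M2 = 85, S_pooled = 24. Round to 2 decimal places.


Cohen's d = (M1 - M2) / S_pooled
= (87 - 85) / 24
= 2 / 24
= 0.08


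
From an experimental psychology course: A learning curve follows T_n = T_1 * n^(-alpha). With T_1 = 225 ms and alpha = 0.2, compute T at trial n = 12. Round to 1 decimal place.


T_n = 225 * 12^(-0.2)
12^(-0.2) = 0.608364
T_n = 225 * 0.608364
= 136.9 ms


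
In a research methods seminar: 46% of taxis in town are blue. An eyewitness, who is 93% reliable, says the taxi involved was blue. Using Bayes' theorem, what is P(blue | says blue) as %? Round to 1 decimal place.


P(blue | says blue) = P(says blue | blue)*P(blue) / [P(says blue | blue)*P(blue) + P(says blue | not blue)*P(not blue)]
Numerator = 0.93 * 0.46 = 0.4278
False identification = 0.07 * 0.54 = 0.0378
P = 0.4278 / (0.4278 + 0.0378)
= 0.4278 / 0.4656
As percentage = 91.9


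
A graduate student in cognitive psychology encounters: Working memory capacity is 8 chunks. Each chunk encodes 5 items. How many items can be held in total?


Total items = chunks * items_per_chunk
= 8 * 5
= 40


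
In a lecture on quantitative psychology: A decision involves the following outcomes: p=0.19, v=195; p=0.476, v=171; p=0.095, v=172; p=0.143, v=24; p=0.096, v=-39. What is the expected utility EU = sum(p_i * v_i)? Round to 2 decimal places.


EU = sum(p_i * v_i)
0.19 * 195 = 37.05
0.476 * 171 = 81.396
0.095 * 172 = 16.34
0.143 * 24 = 3.432
0.096 * -39 = -3.744
EU = 37.05 + 81.396 + 16.34 + 3.432 + -3.744
= 134.47


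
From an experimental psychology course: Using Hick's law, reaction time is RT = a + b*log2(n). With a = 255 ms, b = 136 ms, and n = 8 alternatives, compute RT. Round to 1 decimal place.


RT = 255 + 136 * log2(8)
log2(8) = 3.0
RT = 255 + 136 * 3.0
= 255 + 408.0
= 663.0 ms


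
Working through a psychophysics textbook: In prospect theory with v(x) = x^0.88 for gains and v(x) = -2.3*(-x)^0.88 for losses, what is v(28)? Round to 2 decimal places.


Since x = 28 >= 0, use v(x) = x^0.88
28^0.88 = 18.7715
v(28) = 18.77


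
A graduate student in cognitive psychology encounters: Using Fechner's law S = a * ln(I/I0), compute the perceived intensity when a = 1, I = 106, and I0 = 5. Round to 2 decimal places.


S = 1 * ln(106/5)
I/I0 = 21.2
ln(21.2) = 3.054
S = 1 * 3.054
= 3.05


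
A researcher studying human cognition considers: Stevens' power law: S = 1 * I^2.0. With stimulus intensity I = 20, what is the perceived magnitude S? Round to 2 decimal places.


S = 1 * 20^2.0
20^2.0 = 400.0
S = 1 * 400.0
= 400.00


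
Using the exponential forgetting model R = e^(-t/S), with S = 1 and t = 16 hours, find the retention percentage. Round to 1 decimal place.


R = e^(-t/S)
-t/S = -16/1 = -16.0
R = e^(-16.0) = 0.0
Percentage = 0.0 * 100
= 0.0


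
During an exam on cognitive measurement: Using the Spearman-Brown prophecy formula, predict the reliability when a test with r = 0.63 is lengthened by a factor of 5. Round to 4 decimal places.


r_new = n*r / (1 + (n-1)*r)
Numerator = 5 * 0.63 = 3.15
Denominator = 1 + 4 * 0.63 = 3.52
r_new = 3.15 / 3.52
= 0.8949


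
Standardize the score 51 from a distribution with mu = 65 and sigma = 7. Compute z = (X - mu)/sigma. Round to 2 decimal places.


z = (X - mu) / sigma
= (51 - 65) / 7
= -14 / 7
= -2.00


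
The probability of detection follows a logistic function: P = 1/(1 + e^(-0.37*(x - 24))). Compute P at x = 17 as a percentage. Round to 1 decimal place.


P(x) = 1/(1 + e^(-0.37*(17 - 24)))
Exponent = -0.37 * -7 = 2.59
e^(2.59) = 13.329772
P = 1/(1 + 13.329772) = 0.069785
Percentage = 7.0


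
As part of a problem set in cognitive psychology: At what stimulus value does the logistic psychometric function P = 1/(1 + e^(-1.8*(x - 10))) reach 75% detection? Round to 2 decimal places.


At P = 0.75: 0.75 = 1/(1 + e^(-k*(x-x0)))
Solving: e^(-k*(x-x0)) = 1/3
x = x0 + ln(3)/k
ln(3) = 1.0986
x = 10 + 1.0986/1.8
= 10 + 0.6103
= 10.61


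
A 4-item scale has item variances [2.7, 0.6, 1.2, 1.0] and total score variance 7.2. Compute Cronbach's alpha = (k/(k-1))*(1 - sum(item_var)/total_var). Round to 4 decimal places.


alpha = (k/(k-1)) * (1 - sum(s_i^2)/s_total^2)
sum(item variances) = 5.5
k/(k-1) = 4/3 = 1.333333
1 - 5.5/7.2 = 1 - 0.763889 = 0.236111
alpha = 1.333333 * 0.236111
= 0.3148


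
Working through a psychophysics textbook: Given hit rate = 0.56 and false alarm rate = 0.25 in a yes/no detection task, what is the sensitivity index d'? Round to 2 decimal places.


d' = z(HR) - z(FAR)
z(0.56) = 0.151
z(0.25) = -0.6745
d' = 0.151 - -0.6745
= 0.83


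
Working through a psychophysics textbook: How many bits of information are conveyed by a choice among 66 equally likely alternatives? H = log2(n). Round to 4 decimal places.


H = log2(n)
H = log2(66)
= 6.0444


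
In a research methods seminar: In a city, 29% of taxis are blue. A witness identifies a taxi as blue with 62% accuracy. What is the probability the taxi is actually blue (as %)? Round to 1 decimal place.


P(blue | says blue) = P(says blue | blue)*P(blue) / [P(says blue | blue)*P(blue) + P(says blue | not blue)*P(not blue)]
Numerator = 0.62 * 0.29 = 0.1798
False identification = 0.38 * 0.71 = 0.2698
P = 0.1798 / (0.1798 + 0.2698)
= 0.1798 / 0.4496
As percentage = 40.0


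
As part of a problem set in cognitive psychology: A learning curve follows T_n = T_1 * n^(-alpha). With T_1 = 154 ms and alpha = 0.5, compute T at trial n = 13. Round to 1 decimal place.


T_n = 154 * 13^(-0.5)
13^(-0.5) = 0.27735
T_n = 154 * 0.27735
= 42.7 ms


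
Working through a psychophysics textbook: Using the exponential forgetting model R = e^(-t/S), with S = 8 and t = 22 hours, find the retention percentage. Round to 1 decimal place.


R = e^(-t/S)
-t/S = -22/8 = -2.75
R = e^(-2.75) = 0.063928
Percentage = 0.063928 * 100
= 6.4


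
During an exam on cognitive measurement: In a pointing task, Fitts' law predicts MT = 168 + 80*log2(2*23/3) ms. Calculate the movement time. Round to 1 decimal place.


MT = 168 + 80 * log2(2*23/3)
2D/W = 15.333333
log2(15.333333) = 3.9386
MT = 168 + 80 * 3.9386
= 483.1 ms


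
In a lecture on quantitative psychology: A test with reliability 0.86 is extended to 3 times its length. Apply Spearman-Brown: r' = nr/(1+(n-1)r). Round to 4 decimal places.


r_new = n*r / (1 + (n-1)*r)
Numerator = 3 * 0.86 = 2.58
Denominator = 1 + 2 * 0.86 = 2.72
r_new = 2.58 / 2.72
= 0.9485


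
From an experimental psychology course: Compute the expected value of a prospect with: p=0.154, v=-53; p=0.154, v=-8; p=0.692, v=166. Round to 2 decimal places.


EU = sum(p_i * v_i)
0.154 * -53 = -8.162
0.154 * -8 = -1.232
0.692 * 166 = 114.872
EU = -8.162 + -1.232 + 114.872
= 105.48


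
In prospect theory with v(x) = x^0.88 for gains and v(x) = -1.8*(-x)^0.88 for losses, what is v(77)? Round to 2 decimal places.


Since x = 77 >= 0, use v(x) = x^0.88
77^0.88 = 45.7206
v(77) = 45.72


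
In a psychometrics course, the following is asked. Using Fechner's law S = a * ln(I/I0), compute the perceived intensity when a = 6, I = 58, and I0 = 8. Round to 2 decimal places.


S = 6 * ln(58/8)
I/I0 = 7.25
ln(7.25) = 1.981
S = 6 * 1.981
= 11.89


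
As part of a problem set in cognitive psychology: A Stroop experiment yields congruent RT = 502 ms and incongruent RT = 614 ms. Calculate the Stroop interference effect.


Stroop effect = RT(incongruent) - RT(congruent)
= 614 - 502
= 112 ms


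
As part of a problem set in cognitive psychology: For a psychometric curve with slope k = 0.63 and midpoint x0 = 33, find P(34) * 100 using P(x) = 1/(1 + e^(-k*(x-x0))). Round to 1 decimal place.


P(x) = 1/(1 + e^(-0.63*(34 - 33)))
Exponent = -0.63 * 1 = -0.63
e^(-0.63) = 0.532592
P = 1/(1 + 0.532592) = 0.652489
Percentage = 65.2


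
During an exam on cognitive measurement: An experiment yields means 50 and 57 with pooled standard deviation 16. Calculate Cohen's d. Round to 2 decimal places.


Cohen's d = (M1 - M2) / S_pooled
= (50 - 57) / 16
= -7 / 16
= -0.44


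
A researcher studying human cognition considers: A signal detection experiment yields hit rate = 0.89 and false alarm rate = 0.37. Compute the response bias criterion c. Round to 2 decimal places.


c = -0.5 * (z(HR) + z(FAR))
z(0.89) = 1.2265
z(0.37) = -0.3319
c = -0.5 * (1.2265 + -0.3319)
= -0.5 * 0.8946
= -0.45


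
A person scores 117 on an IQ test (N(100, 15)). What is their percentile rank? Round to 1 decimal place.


z = (IQ - mean) / SD
z = (117 - 100) / 15 = 1.1333
Percentile = Phi(1.1333) * 100
Phi(1.1333) = 0.871456
= 87.1


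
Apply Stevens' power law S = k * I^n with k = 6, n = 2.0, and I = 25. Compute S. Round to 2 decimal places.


S = 6 * 25^2.0
25^2.0 = 625.0
S = 6 * 625.0
= 3750.00


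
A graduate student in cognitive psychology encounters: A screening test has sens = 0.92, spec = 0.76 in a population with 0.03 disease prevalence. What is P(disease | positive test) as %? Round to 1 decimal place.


PPV = (sens * prev) / (sens * prev + (1-spec) * (1-prev))
Numerator = 0.92 * 0.03 = 0.0276
P(positive and no disease) = (1 - spec) * (1 - prev) = (1 - 0.76) * (1 - 0.03) = 0.2328
Denominator = 0.0276 + 0.2328 = 0.2604
PPV = 0.0276 / 0.2604 = 0.105991
As percentage = 10.6


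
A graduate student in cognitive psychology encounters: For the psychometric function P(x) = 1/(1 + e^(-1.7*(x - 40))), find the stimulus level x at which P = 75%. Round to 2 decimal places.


At P = 0.75: 0.75 = 1/(1 + e^(-k*(x-x0)))
Solving: e^(-k*(x-x0)) = 1/3
x = x0 + ln(3)/k
ln(3) = 1.0986
x = 40 + 1.0986/1.7
= 40 + 0.6462
= 40.65


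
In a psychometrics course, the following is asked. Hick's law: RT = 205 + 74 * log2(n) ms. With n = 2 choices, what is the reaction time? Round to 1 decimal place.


RT = 205 + 74 * log2(2)
log2(2) = 1.0
RT = 205 + 74 * 1.0
= 205 + 74.0
= 279.0 ms


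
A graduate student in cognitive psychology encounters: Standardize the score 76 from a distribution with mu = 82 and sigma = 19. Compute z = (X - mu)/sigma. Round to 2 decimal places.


z = (X - mu) / sigma
= (76 - 82) / 19
= -6 / 19
= -0.32


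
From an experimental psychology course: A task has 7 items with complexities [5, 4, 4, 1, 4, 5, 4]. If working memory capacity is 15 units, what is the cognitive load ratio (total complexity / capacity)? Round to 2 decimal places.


Total complexity = 5 + 4 + 4 + 1 + 4 + 5 + 4 = 27
Load = total / capacity = 27 / 15
= 1.80


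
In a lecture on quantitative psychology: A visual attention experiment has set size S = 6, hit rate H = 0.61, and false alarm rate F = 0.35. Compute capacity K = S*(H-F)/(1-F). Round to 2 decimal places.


K = S * (H - F) / (1 - F)
H - F = 0.26
1 - F = 0.65
K = 6 * 0.26 / 0.65
= 2.40


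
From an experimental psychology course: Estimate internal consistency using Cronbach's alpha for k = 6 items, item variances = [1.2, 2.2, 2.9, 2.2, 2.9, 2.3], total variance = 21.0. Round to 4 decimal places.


alpha = (k/(k-1)) * (1 - sum(s_i^2)/s_total^2)
sum(item variances) = 13.7
k/(k-1) = 6/5 = 1.2
1 - 13.7/21.0 = 1 - 0.652381 = 0.347619
alpha = 1.2 * 0.347619
= 0.4171


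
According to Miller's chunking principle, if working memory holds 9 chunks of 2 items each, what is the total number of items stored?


Total items = chunks * items_per_chunk
= 9 * 2
= 18


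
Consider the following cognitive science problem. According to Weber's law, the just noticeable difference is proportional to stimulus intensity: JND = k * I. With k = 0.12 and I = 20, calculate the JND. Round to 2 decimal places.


JND = k * I
JND = 0.12 * 20
= 2.40


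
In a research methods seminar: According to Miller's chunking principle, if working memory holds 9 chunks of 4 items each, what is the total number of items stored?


Total items = chunks * items_per_chunk
= 9 * 4
= 36


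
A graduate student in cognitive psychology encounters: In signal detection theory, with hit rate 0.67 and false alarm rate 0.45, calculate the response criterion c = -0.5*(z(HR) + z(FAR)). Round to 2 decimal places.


c = -0.5 * (z(HR) + z(FAR))
z(0.67) = 0.4399
z(0.45) = -0.1257
c = -0.5 * (0.4399 + -0.1257)
= -0.5 * 0.3142
= -0.16


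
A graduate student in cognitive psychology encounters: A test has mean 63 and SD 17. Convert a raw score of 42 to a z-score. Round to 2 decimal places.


z = (X - mu) / sigma
= (42 - 63) / 17
= -21 / 17
= -1.24


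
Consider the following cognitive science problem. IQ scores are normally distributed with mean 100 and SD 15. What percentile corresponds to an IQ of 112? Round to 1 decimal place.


z = (IQ - mean) / SD
z = (112 - 100) / 15 = 0.8
Percentile = Phi(0.8) * 100
Phi(0.8) = 0.788145
= 78.8


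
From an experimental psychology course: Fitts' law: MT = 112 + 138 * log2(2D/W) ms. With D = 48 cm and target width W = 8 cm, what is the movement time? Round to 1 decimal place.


MT = 112 + 138 * log2(2*48/8)
2D/W = 12.0
log2(12.0) = 3.585
MT = 112 + 138 * 3.585
= 606.7 ms


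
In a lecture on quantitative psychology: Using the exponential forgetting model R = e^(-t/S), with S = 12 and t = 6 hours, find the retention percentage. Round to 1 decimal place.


R = e^(-t/S)
-t/S = -6/12 = -0.5
R = e^(-0.5) = 0.606531
Percentage = 0.606531 * 100
= 60.7


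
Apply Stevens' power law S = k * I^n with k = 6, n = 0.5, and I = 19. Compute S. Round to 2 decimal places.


S = 6 * 19^0.5
19^0.5 = 4.3589
S = 6 * 4.3589
= 26.15


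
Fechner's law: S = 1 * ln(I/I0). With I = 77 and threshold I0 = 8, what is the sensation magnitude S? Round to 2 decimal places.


S = 1 * ln(77/8)
I/I0 = 9.625
ln(9.625) = 2.2644
S = 1 * 2.2644
= 2.26


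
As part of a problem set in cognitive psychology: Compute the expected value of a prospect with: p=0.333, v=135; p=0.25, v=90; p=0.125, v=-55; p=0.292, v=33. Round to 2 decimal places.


EU = sum(p_i * v_i)
0.333 * 135 = 44.955
0.25 * 90 = 22.5
0.125 * -55 = -6.875
0.292 * 33 = 9.636
EU = 44.955 + 22.5 + -6.875 + 9.636
= 70.22


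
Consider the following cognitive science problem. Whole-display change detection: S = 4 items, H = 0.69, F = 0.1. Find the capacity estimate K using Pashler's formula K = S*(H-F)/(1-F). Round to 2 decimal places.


K = S * (H - F) / (1 - F)
H - F = 0.59
1 - F = 0.9
K = 4 * 0.59 / 0.9
= 2.62


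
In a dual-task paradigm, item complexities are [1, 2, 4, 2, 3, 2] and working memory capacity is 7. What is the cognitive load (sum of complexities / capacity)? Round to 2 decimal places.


Total complexity = 1 + 2 + 4 + 2 + 3 + 2 = 14
Load = total / capacity = 14 / 7
= 2.00


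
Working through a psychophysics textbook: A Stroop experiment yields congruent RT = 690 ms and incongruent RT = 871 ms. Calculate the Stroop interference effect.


Stroop effect = RT(incongruent) - RT(congruent)
= 871 - 690
= 181 ms


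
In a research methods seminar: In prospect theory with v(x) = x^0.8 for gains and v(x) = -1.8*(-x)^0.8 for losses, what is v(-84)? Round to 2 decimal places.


Since x = -84 < 0, use v(x) = -lambda*(-x)^alpha
(-x) = 84
84^0.8 = 34.6277
v(-84) = -1.8 * 34.6277
= -62.33


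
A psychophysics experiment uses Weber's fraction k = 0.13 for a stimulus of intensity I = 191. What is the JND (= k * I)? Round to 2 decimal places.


JND = k * I
JND = 0.13 * 191
= 24.83


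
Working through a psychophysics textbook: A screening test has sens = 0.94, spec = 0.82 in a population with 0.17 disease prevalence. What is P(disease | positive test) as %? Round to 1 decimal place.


PPV = (sens * prev) / (sens * prev + (1-spec) * (1-prev))
Numerator = 0.94 * 0.17 = 0.1598
P(positive and no disease) = (1 - spec) * (1 - prev) = (1 - 0.82) * (1 - 0.17) = 0.1494
Denominator = 0.1598 + 0.1494 = 0.3092
PPV = 0.1598 / 0.3092 = 0.516818
As percentage = 51.7


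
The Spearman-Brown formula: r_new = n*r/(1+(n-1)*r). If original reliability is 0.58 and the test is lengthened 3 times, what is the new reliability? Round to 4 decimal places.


r_new = n*r / (1 + (n-1)*r)
Numerator = 3 * 0.58 = 1.74
Denominator = 1 + 2 * 0.58 = 2.16
r_new = 1.74 / 2.16
= 0.8056


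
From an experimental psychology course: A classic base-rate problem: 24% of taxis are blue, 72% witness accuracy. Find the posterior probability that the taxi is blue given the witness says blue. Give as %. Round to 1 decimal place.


P(blue | says blue) = P(says blue | blue)*P(blue) / [P(says blue | blue)*P(blue) + P(says blue | not blue)*P(not blue)]
Numerator = 0.72 * 0.24 = 0.1728
False identification = 0.28 * 0.76 = 0.2128
P = 0.1728 / (0.1728 + 0.2128)
= 0.1728 / 0.3856
As percentage = 44.8


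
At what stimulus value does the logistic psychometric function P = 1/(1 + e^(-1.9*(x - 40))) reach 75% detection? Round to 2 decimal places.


At P = 0.75: 0.75 = 1/(1 + e^(-k*(x-x0)))
Solving: e^(-k*(x-x0)) = 1/3
x = x0 + ln(3)/k
ln(3) = 1.0986
x = 40 + 1.0986/1.9
= 40 + 0.5782
= 40.58


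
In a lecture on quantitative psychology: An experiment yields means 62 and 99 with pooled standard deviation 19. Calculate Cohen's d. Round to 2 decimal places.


Cohen's d = (M1 - M2) / S_pooled
= (62 - 99) / 19
= -37 / 19
= -1.95


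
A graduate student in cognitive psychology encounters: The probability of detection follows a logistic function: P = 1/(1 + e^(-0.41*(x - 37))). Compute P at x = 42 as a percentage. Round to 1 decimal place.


P(x) = 1/(1 + e^(-0.41*(42 - 37)))
Exponent = -0.41 * 5 = -2.05
e^(-2.05) = 0.128735
P = 1/(1 + 0.128735) = 0.885948
Percentage = 88.6


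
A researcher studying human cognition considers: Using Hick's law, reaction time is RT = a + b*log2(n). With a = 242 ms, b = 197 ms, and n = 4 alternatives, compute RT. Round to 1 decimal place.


RT = 242 + 197 * log2(4)
log2(4) = 2.0
RT = 242 + 197 * 2.0
= 242 + 394.0
= 636.0 ms


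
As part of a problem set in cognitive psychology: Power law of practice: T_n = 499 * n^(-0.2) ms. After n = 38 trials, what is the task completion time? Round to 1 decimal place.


T_n = 499 * 38^(-0.2)
38^(-0.2) = 0.483107
T_n = 499 * 0.483107
= 241.1 ms


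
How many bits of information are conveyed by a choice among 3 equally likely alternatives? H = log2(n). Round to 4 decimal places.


H = log2(n)
H = log2(3)
= 1.5850


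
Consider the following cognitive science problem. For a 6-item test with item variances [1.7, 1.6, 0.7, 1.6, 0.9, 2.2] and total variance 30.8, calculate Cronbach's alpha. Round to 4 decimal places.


alpha = (k/(k-1)) * (1 - sum(s_i^2)/s_total^2)
sum(item variances) = 8.7
k/(k-1) = 6/5 = 1.2
1 - 8.7/30.8 = 1 - 0.282468 = 0.717532
alpha = 1.2 * 0.717532
= 0.8610


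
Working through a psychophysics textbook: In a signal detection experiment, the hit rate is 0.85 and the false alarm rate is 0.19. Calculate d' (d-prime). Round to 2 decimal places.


d' = z(HR) - z(FAR)
z(0.85) = 1.0364
z(0.19) = -0.8779
d' = 1.0364 - -0.8779
= 1.91


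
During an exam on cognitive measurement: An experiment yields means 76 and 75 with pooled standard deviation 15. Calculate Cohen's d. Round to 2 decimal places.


Cohen's d = (M1 - M2) / S_pooled
= (76 - 75) / 15
= 1 / 15
= 0.07


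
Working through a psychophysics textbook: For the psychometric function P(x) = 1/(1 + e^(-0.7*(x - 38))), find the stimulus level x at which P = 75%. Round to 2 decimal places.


At P = 0.75: 0.75 = 1/(1 + e^(-k*(x-x0)))
Solving: e^(-k*(x-x0)) = 1/3
x = x0 + ln(3)/k
ln(3) = 1.0986
x = 38 + 1.0986/0.7
= 38 + 1.5694
= 39.57


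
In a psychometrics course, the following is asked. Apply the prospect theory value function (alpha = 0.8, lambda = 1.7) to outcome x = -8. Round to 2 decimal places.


Since x = -8 < 0, use v(x) = -lambda*(-x)^alpha
(-x) = 8
8^0.8 = 5.278
v(-8) = -1.7 * 5.278
= -8.97
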